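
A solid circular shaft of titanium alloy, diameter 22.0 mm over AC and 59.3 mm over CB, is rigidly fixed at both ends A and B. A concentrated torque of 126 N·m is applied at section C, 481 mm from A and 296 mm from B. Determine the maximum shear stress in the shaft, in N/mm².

Compatibility: T_A·a/J_AC = T_B·b/J_CB with T_A + T_B = T₀.
J_AC = 2.30×10^-8 m⁴, J_CB = 1.21×10^-6 m⁴, so T_A = T₀·(J_AC/a)/((J_AC/a)+(J_CB/b)) = 1.452 N·m, T_B = 124.5 N·m.
τ in each portion: τ_AC = 6.94×10^5 Pa, τ_CB = 3.04×10^6 Pa; maximum is in CB.
τ_max = T_CB·r/J = 124.5·0.0296/1.21×10^-6 = 3.042×10^6 Pa.

3.04 N/mm²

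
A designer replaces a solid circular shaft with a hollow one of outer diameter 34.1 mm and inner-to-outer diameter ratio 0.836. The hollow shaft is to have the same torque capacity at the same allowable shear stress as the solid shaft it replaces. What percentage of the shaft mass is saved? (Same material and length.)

Equal τ_max and T ⇒ the solid shaft needs d_s³ = d_o³(1−k⁴), so d_s = 34.1·(1−0.836⁴)^(1/3) = 27.27 mm.
Area ratio A_h/A_s = d_o²(1−k²)/d_s² = (1−k²)/(1−k⁴)^(2/3) = 0.4708.
Mass saving = 1 − 0.4708 = 52.9 %.

52.9 %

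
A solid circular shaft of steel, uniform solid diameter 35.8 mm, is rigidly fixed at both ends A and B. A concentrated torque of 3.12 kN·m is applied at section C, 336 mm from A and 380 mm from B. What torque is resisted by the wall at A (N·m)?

1660 N·m

With uniform GJ and both ends fixed, compatibility θ_AC = θ_CB gives T_A·a = T_B·b, together with T_A + T_B = T₀.
T_A = T₀·b/(a+b) = 3120·380/716.0 = 1656 N·m; T_B = 1464 N·m.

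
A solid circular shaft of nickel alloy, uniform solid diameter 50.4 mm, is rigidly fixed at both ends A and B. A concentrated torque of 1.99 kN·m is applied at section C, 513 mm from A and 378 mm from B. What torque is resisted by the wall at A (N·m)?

With uniform GJ and both ends fixed, compatibility θ_AC = θ_CB gives T_A·a = T_B·b, together with T_A + T_B = T₀.
T_A = T₀·b/(a+b) = 1990·378/891.0 = 844.2 N·m; T_B = 1146 N·m.

844 N·m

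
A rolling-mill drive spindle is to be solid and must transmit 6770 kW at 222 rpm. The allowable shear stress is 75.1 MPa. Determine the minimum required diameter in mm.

270 mm

ω = 2π·222/60 = 23.25 rad/s, so T = P/ω = 6770×10³ / 23.25 = 291200 N·m.
For a solid shaft τ_max = 16T/(πd³), so d = (16T/(π τ_allow))^(1/3) = (16·291200/(π·7.51×10^7))^(1/3) = 0.2703 m.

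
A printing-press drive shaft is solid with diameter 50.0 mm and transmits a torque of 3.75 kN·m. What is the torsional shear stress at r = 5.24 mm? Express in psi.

J = πd⁴/32 = π(0.0500)⁴/32 = 6.136×10^-7 m⁴.
Shear stress varies linearly with radius: τ = T·r/J = 3750 × 0.00524 / 6.136×10^-7 = 3.202×10^7 Pa.

4640 psi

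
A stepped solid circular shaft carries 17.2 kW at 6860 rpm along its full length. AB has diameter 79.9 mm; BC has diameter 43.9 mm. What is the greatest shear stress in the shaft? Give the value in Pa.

1.44e6 Pa

ω = 2π·6860/60 = 718.4 rad/s, so T = P/ω = 17.2×10³ / 718.4 = 23.94 N·m.
Under the same torque, τ_max = 16T/(πd³) is largest where d is smallest — segment BC (d = 43.9 mm).
τ_max = 16·23.94/(π·(0.0439)³) = 1.441×10^6 Pa.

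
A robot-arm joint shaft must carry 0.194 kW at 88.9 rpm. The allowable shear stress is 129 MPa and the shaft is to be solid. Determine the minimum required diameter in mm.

ω = 2π·88.9/60 = 9.310 rad/s, so T = P/ω = 0.194×10³ / 9.310 = 20.84 N·m.
For a solid shaft τ_max = 16T/(πd³), so d = (16T/(π τ_allow))^(1/3) = (16·20.84/(π·1.29×10^8))^(1/3) = 0.009370 m.

9.37 mm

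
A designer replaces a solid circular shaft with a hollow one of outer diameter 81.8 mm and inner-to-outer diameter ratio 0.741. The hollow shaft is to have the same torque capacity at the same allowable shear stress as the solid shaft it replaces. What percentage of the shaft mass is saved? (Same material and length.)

Equal τ_max and T ⇒ the solid shaft needs d_s³ = d_o³(1−k⁴), so d_s = 81.8·(1−0.741⁴)^(1/3) = 72.58 mm.
Area ratio A_h/A_s = d_o²(1−k²)/d_s² = (1−k²)/(1−k⁴)^(2/3) = 0.5728.
Mass saving = 1 − 0.5728 = 42.7 %.

42.7 %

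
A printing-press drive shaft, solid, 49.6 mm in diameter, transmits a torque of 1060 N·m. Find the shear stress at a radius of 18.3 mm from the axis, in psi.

4730 psi

J = πd⁴/32 = π(0.0496)⁴/32 = 5.942×10^-7 m⁴.
Shear stress varies linearly with radius: τ = T·r/J = 1060 × 0.0183 / 5.942×10^-7 = 3.265×10^7 Pa.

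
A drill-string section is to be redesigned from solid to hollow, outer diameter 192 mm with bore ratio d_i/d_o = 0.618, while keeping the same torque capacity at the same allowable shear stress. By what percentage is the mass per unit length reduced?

31.3 %

Equal τ_max and T ⇒ the solid shaft needs d_s³ = d_o³(1−k⁴), so d_s = 192·(1−0.618⁴)^(1/3) = 182.2 mm.
Area ratio A_h/A_s = d_o²(1−k²)/d_s² = (1−k²)/(1−k⁴)^(2/3) = 0.6866.
Mass saving = 1 − 0.6866 = 31.3 %.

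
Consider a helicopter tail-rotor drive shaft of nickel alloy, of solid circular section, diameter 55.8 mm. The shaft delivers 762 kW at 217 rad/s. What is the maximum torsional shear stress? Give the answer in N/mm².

ω = 217 rad/s, so T = P/ω = 762×10³ / 217.0 = 3512 N·m.
J = πd⁴/32 = π(0.0558)⁴/32 = 9.518×10^-7 m⁴.
τ_max = T·r/J = 3512 × 0.0279 / 9.518×10^-7 = 1.029×10^8 Pa.

103 N/mm²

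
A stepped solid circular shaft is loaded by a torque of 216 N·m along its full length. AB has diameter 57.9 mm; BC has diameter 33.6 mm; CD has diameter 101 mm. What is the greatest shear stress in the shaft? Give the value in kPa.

Under the same torque, τ_max = 16T/(πd³) is largest where d is smallest — segment BC (d = 33.6 mm).
τ_max = 16·216.0/(π·(0.0336)³) = 2.900×10^7 Pa.

29000 kPa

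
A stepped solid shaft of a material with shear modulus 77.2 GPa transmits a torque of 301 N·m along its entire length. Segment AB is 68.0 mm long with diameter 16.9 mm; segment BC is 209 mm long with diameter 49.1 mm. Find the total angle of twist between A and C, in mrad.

34.5 mrad

J_AB = π(0.0169)⁴/32 = 8.01×10^-9 m⁴; J_BC = π(0.0491)⁴/32 = 5.71×10^-7 m⁴.
θ = (T/G)·Σ L_i/J_i = (301.0/77.2×10⁹)·(0.0680/8.01×10^-9 + 0.209/5.71×10^-7) = 0.03453 rad.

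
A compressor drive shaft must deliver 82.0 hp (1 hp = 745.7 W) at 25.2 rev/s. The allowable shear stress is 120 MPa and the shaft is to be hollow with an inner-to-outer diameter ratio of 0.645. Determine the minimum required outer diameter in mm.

ω = 2π·25.2 = 158.3 rad/s, so T = P/ω = 82.0×745.7 / 158.3 = 386.2 N·m.
For a hollow shaft with d_i/d_o = 0.645: τ_max = 16T/(π d_o³ (1−k⁴)), so d_o = [16T/(π τ_allow (1−k⁴))]^(1/3) = [16·386.2/(π·1.20×10^8·0.8269)]^(1/3) = 0.02706 m.

27.1 mm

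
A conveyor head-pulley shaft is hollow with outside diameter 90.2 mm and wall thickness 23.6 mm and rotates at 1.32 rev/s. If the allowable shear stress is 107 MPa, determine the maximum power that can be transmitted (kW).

J = π(d_o⁴ − d_i⁴)/32 = π(0.0902⁴ − 0.0430⁴)/32 = 6.163×10^-6 m⁴.
T_max = τ_allow·J/r = 1.07×10^8 × 6.163×10^-6 / 0.0451 = 14620 N·m.
ω = 2π·1.32 = 8.294 rad/s, so P_max = T_max·ω = 1.213×10^5 W.

121 kW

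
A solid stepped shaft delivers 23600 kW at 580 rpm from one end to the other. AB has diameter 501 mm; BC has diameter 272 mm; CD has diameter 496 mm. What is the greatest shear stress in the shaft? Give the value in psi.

ω = 2π·580/60 = 60.74 rad/s, so T = P/ω = 23600×10³ / 60.74 = 388600 N·m.
Under the same torque, τ_max = 16T/(πd³) is largest where d is smallest — segment BC (d = 272 mm).
τ_max = 16·388600/(π·(0.272)³) = 9.834×10^7 Pa.

14300 psi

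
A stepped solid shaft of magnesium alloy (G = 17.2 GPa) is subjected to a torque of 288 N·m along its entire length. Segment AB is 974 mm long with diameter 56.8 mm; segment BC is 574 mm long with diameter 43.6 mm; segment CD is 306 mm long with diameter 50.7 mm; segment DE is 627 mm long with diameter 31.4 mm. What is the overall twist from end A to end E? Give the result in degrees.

J_AB = π(0.0568)⁴/32 = 1.02×10^-6 m⁴; J_BC = π(0.0436)⁴/32 = 3.55×10^-7 m⁴; J_CD = π(0.0507)⁴/32 = 6.49×10^-7 m⁴; J_DE = π(0.0314)⁴/32 = 9.54×10^-8 m⁴.
θ = (T/G)·Σ L_i/J_i = (288.0/17.2×10⁹)·(0.974/1.02×10^-6 + 0.574/3.55×10^-7 + 0.306/6.49×10^-7 + 0.627/9.54×10^-8) = 0.1610 rad.

9.22°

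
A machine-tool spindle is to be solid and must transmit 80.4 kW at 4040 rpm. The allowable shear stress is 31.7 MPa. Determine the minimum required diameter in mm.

31.3 mm

ω = 2π·4040/60 = 423.1 rad/s, so T = P/ω = 80.4×10³ / 423.1 = 190.0 N·m.
For a solid shaft τ_max = 16T/(πd³), so d = (16T/(π τ_allow))^(1/3) = (16·190.0/(π·3.17×10^7))^(1/3) = 0.03125 m.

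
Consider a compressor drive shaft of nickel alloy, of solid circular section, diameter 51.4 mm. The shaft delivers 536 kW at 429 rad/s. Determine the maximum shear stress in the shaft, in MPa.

ω = 429 rad/s, so T = P/ω = 536×10³ / 429.0 = 1249 N·m.
J = πd⁴/32 = π(0.0514)⁴/32 = 6.853×10^-7 m⁴.
τ_max = T·r/J = 1249 × 0.0257 / 6.853×10^-7 = 4.686×10^7 Pa.

46.9 MPa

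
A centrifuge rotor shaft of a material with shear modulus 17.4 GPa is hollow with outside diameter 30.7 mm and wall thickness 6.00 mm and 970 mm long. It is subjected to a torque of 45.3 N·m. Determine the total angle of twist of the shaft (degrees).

J = π(d_o⁴ − d_i⁴)/32 = π(0.0307⁴ − 0.0187⁴)/32 = 7.520×10^-8 m⁴.
θ = T·L/(G·J) = 45.30 × 0.970 / (17.4×10⁹ × 7.520×10^-8) = 0.03358 rad.

1.92°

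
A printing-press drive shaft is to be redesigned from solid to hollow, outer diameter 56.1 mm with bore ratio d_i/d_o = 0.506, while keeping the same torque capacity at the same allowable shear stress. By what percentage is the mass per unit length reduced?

Equal τ_max and T ⇒ the solid shaft needs d_s³ = d_o³(1−k⁴), so d_s = 56.1·(1−0.506⁴)^(1/3) = 54.85 mm.
Area ratio A_h/A_s = d_o²(1−k²)/d_s² = (1−k²)/(1−k⁴)^(2/3) = 0.7784.
Mass saving = 1 − 0.7784 = 22.2 %.

22.2 %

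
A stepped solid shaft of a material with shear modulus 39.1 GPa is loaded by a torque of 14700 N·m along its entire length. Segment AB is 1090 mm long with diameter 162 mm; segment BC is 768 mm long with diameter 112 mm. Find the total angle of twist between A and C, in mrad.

J_AB = π(0.162)⁴/32 = 6.76×10^-5 m⁴; J_BC = π(0.112)⁴/32 = 1.54×10^-5 m⁴.
θ = (T/G)·Σ L_i/J_i = (14700/39.1×10⁹)·(1.09/6.76×10^-5 + 0.768/1.54×10^-5) = 0.02475 rad.

24.8 mrad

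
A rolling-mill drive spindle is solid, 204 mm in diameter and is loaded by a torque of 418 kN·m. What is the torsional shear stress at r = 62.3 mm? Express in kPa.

J = πd⁴/32 = π(0.204)⁴/32 = 1.700×10^-4 m⁴.
Shear stress varies linearly with radius: τ = T·r/J = 418000 × 0.0623 / 1.700×10^-4 = 1.532×10^8 Pa.

153000 kPa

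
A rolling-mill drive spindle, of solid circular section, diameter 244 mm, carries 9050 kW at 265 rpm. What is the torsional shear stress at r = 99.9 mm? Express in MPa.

ω = 2π·265/60 = 27.75 rad/s, so T = P/ω = 9050×10³ / 27.75 = 326100 N·m.
J = πd⁴/32 = π(0.244)⁴/32 = 3.480×10^-4 m⁴.
Shear stress varies linearly with radius: τ = T·r/J = 326100 × 0.0999 / 3.480×10^-4 = 9.362×10^7 Pa.

93.6 MPa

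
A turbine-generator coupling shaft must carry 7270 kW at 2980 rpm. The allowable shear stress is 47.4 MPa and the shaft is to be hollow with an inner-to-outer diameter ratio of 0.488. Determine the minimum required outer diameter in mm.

ω = 2π·2980/60 = 312.1 rad/s, so T = P/ω = 7270×10³ / 312.1 = 23300 N·m.
For a hollow shaft with d_i/d_o = 0.488: τ_max = 16T/(π d_o³ (1−k⁴)), so d_o = [16T/(π τ_allow (1−k⁴))]^(1/3) = [16·23300/(π·4.74×10^7·0.9433)]^(1/3) = 0.1384 m.

138 mm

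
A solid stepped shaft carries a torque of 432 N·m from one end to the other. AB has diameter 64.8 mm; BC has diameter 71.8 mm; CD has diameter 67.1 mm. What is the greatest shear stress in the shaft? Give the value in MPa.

8.09 MPa

Under the same torque, τ_max = 16T/(πd³) is largest where d is smallest — segment AB (d = 64.8 mm).
τ_max = 16·432.0/(π·(0.0648)³) = 8.086×10^6 Pa.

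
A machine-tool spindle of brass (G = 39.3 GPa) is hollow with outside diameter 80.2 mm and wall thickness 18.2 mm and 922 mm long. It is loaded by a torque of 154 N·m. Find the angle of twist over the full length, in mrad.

J = π(d_o⁴ − d_i⁴)/32 = π(0.0802⁴ − 0.0438⁴)/32 = 3.700×10^-6 m⁴.
θ = T·L/(G·J) = 154.0 × 0.922 / (39.3×10⁹ × 3.700×10^-6) = 9.764×10^-4 rad.

0.976 mrad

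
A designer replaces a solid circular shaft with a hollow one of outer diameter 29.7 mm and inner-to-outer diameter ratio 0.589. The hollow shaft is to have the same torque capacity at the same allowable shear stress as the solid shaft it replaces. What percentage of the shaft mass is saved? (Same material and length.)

Equal τ_max and T ⇒ the solid shaft needs d_s³ = d_o³(1−k⁴), so d_s = 29.7·(1−0.589⁴)^(1/3) = 28.46 mm.
Area ratio A_h/A_s = d_o²(1−k²)/d_s² = (1−k²)/(1−k⁴)^(2/3) = 0.7114.
Mass saving = 1 − 0.7114 = 28.9 %.

28.9 %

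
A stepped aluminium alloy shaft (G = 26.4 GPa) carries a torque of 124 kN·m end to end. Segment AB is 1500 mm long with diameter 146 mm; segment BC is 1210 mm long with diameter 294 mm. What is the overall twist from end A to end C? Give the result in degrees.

J_AB = π(0.146)⁴/32 = 4.46×10^-5 m⁴; J_BC = π(0.294)⁴/32 = 7.33×10^-4 m⁴.
θ = (T/G)·Σ L_i/J_i = (124000/26.4×10⁹)·(1.50/4.46×10^-5 + 1.21/7.33×10^-4) = 0.1657 rad.

9.49°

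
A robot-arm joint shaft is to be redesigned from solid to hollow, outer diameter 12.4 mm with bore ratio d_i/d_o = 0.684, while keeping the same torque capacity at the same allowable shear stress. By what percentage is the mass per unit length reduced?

37.3 %

Equal τ_max and T ⇒ the solid shaft needs d_s³ = d_o³(1−k⁴), so d_s = 12.4·(1−0.684⁴)^(1/3) = 11.42 mm.
Area ratio A_h/A_s = d_o²(1−k²)/d_s² = (1−k²)/(1−k⁴)^(2/3) = 0.6274.
Mass saving = 1 − 0.6274 = 37.3 %.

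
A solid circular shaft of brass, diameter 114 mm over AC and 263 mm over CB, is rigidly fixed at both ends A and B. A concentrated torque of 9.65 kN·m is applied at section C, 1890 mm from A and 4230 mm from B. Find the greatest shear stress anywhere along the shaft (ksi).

0.363 ksi

Compatibility: T_A·a/J_AC = T_B·b/J_CB with T_A + T_B = T₀.
J_AC = 1.66×10^-5 m⁴, J_CB = 4.70×10^-4 m⁴, so T_A = T₀·(J_AC/a)/((J_AC/a)+(J_CB/b)) = 706.6 N·m, T_B = 8943 N·m.
τ in each portion: τ_AC = 2.43×10^6 Pa, τ_CB = 2.50×10^6 Pa; maximum is in CB.
τ_max = T_CB·r/J = 8943·0.132/4.70×10^-4 = 2.504×10^6 Pa.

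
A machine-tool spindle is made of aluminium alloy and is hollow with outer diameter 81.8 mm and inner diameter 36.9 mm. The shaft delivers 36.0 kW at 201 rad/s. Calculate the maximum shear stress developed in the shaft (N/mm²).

1.74 N/mm²

ω = 201 rad/s, so T = P/ω = 36.0×10³ / 201.0 = 179.1 N·m.
J = π(d_o⁴ − d_i⁴)/32 = π(0.0818⁴ − 0.0369⁴)/32 = 4.214×10^-6 m⁴.
τ_max = T·r/J = 179.1 × 0.0409 / 4.214×10^-6 = 1.739×10^6 Pa.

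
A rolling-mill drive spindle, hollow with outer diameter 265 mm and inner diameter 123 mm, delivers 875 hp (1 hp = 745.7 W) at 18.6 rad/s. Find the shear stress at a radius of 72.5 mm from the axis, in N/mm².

5.51 N/mm²

ω = 18.6 rad/s, so T = P/ω = 875×745.7 / 18.60 = 35080 N·m.
J = π(d_o⁴ − d_i⁴)/32 = π(0.265⁴ − 0.123⁴)/32 = 4.617×10^-4 m⁴.
Shear stress varies linearly with radius: τ = T·r/J = 35080 × 0.0725 / 4.617×10^-4 = 5.509×10^6 Pa.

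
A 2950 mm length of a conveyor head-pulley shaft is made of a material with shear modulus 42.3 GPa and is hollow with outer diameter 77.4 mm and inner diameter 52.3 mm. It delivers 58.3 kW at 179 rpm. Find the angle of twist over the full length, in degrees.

ω = 2π·179/60 = 18.74 rad/s, so T = P/ω = 58.3×10³ / 18.74 = 3110 N·m.
J = π(d_o⁴ − d_i⁴)/32 = π(0.0774⁴ − 0.0523⁴)/32 = 2.789×10^-6 m⁴.
θ = T·L/(G·J) = 3110 × 2.95 / (42.3×10⁹ × 2.789×10^-6) = 0.07777 rad.

4.46°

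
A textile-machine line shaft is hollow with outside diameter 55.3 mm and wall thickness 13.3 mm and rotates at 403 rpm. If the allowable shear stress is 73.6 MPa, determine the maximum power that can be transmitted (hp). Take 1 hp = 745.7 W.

128 hp

J = π(d_o⁴ − d_i⁴)/32 = π(0.0553⁴ − 0.0287⁴)/32 = 8.515×10^-7 m⁴.
T_max = τ_allow·J/r = 7.36×10^7 × 8.515×10^-7 / 0.0276 = 2267 N·m.
ω = 2π·403/60 = 42.20 rad/s, so P_max = T_max·ω = 9.566×10^4 W.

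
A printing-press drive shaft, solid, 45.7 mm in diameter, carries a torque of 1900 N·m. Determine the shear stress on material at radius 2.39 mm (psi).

J = πd⁴/32 = π(0.0457)⁴/32 = 4.282×10^-7 m⁴.
Shear stress varies linearly with radius: τ = T·r/J = 1900 × 0.00239 / 4.282×10^-7 = 1.060×10^7 Pa.

1540 psi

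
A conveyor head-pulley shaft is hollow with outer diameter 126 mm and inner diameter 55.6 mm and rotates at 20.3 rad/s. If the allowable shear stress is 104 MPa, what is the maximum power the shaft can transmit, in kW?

798 kW

J = π(d_o⁴ − d_i⁴)/32 = π(0.126⁴ − 0.0556⁴)/32 = 2.381×10^-5 m⁴.
T_max = τ_allow·J/r = 1.04×10^8 × 2.381×10^-5 / 0.0630 = 39300 N·m.
ω = 20.3 rad/s, so P_max = T_max·ω = 7.978×10^5 W.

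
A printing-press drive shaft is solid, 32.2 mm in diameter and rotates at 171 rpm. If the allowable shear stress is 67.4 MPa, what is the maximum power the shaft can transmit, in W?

7910 W

J = πd⁴/32 = π(0.0322)⁴/32 = 1.055×10^-7 m⁴.
T_max = τ_allow·J/r = 6.74×10^7 × 1.055×10^-7 / 0.0161 = 441.8 N·m.
ω = 2π·171/60 = 17.91 rad/s, so P_max = T_max·ω = 7912 W.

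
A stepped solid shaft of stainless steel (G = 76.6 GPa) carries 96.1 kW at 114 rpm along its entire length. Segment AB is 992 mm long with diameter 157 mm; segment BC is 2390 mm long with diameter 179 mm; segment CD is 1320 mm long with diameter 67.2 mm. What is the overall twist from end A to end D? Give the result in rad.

0.0735 rad

ω = 2π·114/60 = 11.94 rad/s, so T = P/ω = 96.1×10³ / 11.94 = 8050 N·m.
J_AB = π(0.157)⁴/32 = 5.96×10^-5 m⁴; J_BC = π(0.179)⁴/32 = 1.01×10^-4 m⁴; J_CD = π(0.0672)⁴/32 = 2.00×10^-6 m⁴.
θ = (T/G)·Σ L_i/J_i = (8050/76.6×10⁹)·(0.992/5.96×10^-5 + 2.39/1.01×10^-4 + 1.32/2.00×10^-6) = 0.07353 rad.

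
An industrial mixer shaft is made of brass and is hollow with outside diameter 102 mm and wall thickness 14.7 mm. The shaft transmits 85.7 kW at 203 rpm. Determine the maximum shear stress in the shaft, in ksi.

3.77 ksi

ω = 2π·203/60 = 21.26 rad/s, so T = P/ω = 85.7×10³ / 21.26 = 4031 N·m.
J = π(d_o⁴ − d_i⁴)/32 = π(0.102⁴ − 0.0726⁴)/32 = 7.899×10^-6 m⁴.
τ_max = T·r/J = 4031 × 0.0510 / 7.899×10^-6 = 2.603×10^7 Pa.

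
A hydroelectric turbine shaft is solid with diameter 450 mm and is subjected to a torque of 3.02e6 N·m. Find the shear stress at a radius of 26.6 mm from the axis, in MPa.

20.0 MPa

J = πd⁴/32 = π(0.450)⁴/32 = 4.026×10^-3 m⁴.
Shear stress varies linearly with radius: τ = T·r/J = 3.020e6 × 0.0266 / 4.026×10^-3 = 1.995×10^7 Pa.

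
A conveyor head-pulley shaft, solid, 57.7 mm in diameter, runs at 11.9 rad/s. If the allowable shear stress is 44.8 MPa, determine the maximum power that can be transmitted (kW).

20.1 kW

J = πd⁴/32 = π(0.0577)⁴/32 = 1.088×10^-6 m⁴.
T_max = τ_allow·J/r = 4.48×10^7 × 1.088×10^-6 / 0.0289 = 1690 N·m.
ω = 11.9 rad/s, so P_max = T_max·ω = 2.011×10^4 W.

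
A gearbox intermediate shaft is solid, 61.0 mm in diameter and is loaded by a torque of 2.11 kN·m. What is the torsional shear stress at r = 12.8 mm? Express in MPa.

19.9 MPa

J = πd⁴/32 = π(0.0610)⁴/32 = 1.359×10^-6 m⁴.
Shear stress varies linearly with radius: τ = T·r/J = 2110 × 0.0128 / 1.359×10^-6 = 1.987×10^7 Pa.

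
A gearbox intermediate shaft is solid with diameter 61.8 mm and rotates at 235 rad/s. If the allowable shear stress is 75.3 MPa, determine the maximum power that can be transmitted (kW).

J = πd⁴/32 = π(0.0618)⁴/32 = 1.432×10^-6 m⁴.
T_max = τ_allow·J/r = 7.53×10^7 × 1.432×10^-6 / 0.0309 = 3490 N·m.
ω = 235 rad/s, so P_max = T_max·ω = 8.201×10^5 W.

820 kW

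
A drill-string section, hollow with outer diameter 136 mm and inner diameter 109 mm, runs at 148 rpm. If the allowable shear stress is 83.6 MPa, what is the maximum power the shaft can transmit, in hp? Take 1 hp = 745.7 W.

504 hp

J = π(d_o⁴ − d_i⁴)/32 = π(0.136⁴ − 0.109⁴)/32 = 1.973×10^-5 m⁴.
T_max = τ_allow·J/r = 8.36×10^7 × 1.973×10^-5 / 0.0680 = 24250 N·m.
ω = 2π·148/60 = 15.50 rad/s, so P_max = T_max·ω = 3.759×10^5 W.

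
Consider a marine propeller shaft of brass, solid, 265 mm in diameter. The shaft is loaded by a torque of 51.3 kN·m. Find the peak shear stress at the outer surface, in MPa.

J = πd⁴/32 = π(0.265)⁴/32 = 4.842×10^-4 m⁴.
τ_max = T·r/J = 51300 × 0.133 / 4.842×10^-4 = 1.404×10^7 Pa.

14.0 MPa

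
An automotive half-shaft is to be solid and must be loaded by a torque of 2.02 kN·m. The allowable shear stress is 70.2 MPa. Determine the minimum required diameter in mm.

52.7 mm

For a solid shaft τ_max = 16T/(πd³), so d = (16T/(π τ_allow))^(1/3) = (16·2020/(π·7.02×10^7))^(1/3) = 0.05272 m.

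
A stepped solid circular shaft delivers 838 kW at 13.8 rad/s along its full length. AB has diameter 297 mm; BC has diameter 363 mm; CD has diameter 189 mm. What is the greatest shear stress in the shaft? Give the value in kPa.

ω = 13.8 rad/s, so T = P/ω = 838×10³ / 13.80 = 60720 N·m.
Under the same torque, τ_max = 16T/(πd³) is largest where d is smallest — segment CD (d = 189 mm).
τ_max = 16·60720/(π·(0.189)³) = 4.581×10^7 Pa.

45800 kPa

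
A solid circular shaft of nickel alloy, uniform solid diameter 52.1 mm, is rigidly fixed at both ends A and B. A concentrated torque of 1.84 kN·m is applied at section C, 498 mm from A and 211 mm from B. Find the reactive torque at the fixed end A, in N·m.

548 N·m

With uniform GJ and both ends fixed, compatibility θ_AC = θ_CB gives T_A·a = T_B·b, together with T_A + T_B = T₀.
T_A = T₀·b/(a+b) = 1840·211/709.0 = 547.6 N·m; T_B = 1292 N·m.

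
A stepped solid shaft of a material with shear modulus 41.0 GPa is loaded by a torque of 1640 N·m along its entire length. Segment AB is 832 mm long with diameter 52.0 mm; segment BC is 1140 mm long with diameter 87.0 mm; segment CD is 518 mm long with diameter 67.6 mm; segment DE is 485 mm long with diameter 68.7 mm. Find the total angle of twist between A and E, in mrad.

73.4 mrad

J_AB = π(0.0520)⁴/32 = 7.18×10^-7 m⁴; J_BC = π(0.0870)⁴/32 = 5.62×10^-6 m⁴; J_CD = π(0.0676)⁴/32 = 2.05×10^-6 m⁴; J_DE = π(0.0687)⁴/32 = 2.19×10^-6 m⁴.
θ = (T/G)·Σ L_i/J_i = (1640/41.0×10⁹)·(0.832/7.18×10^-7 + 1.14/5.62×10^-6 + 0.518/2.05×10^-6 + 0.485/2.19×10^-6) = 0.07345 rad.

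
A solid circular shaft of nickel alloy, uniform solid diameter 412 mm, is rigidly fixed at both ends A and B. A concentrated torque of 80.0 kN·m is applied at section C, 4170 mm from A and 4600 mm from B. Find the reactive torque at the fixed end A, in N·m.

42000 N·m

With uniform GJ and both ends fixed, compatibility θ_AC = θ_CB gives T_A·a = T_B·b, together with T_A + T_B = T₀.
T_A = T₀·b/(a+b) = 80000·4600/8770 = 41960 N·m; T_B = 38040 N·m.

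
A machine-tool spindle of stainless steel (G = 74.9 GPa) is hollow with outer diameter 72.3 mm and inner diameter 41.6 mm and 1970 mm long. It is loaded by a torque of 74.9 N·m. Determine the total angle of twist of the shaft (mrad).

J = π(d_o⁴ − d_i⁴)/32 = π(0.0723⁴ − 0.0416⁴)/32 = 2.389×10^-6 m⁴.
θ = T·L/(G·J) = 74.90 × 1.97 / (74.9×10⁹ × 2.389×10^-6) = 8.248×10^-4 rad.

0.825 mrad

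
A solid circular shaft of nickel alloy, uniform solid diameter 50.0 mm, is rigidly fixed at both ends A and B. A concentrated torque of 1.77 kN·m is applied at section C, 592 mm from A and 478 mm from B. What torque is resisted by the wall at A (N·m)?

791 N·m

With uniform GJ and both ends fixed, compatibility θ_AC = θ_CB gives T_A·a = T_B·b, together with T_A + T_B = T₀.
T_A = T₀·b/(a+b) = 1770·478/1070 = 790.7 N·m; T_B = 979.3 N·m.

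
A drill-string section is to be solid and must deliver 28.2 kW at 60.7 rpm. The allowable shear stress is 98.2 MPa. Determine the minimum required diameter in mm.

61.3 mm

ω = 2π·60.7/60 = 6.356 rad/s, so T = P/ω = 28.2×10³ / 6.356 = 4436 N·m.
For a solid shaft τ_max = 16T/(πd³), so d = (16T/(π τ_allow))^(1/3) = (16·4436/(π·9.82×10^7))^(1/3) = 0.06128 m.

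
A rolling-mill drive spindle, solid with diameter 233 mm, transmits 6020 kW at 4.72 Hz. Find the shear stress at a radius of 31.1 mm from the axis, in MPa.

21.8 MPa

ω = 2π·4.72 = 29.66 rad/s, so T = P/ω = 6020×10³ / 29.66 = 203000 N·m.
J = πd⁴/32 = π(0.233)⁴/32 = 2.894×10^-4 m⁴.
Shear stress varies linearly with radius: τ = T·r/J = 203000 × 0.0311 / 2.894×10^-4 = 2.182×10^7 Pa.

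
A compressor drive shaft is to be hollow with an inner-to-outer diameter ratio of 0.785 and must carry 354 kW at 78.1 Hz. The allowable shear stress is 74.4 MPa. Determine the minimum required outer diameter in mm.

43.0 mm

ω = 2π·78.1 = 490.7 rad/s, so T = P/ω = 354×10³ / 490.7 = 721.4 N·m.
For a hollow shaft with d_i/d_o = 0.785: τ_max = 16T/(π d_o³ (1−k⁴)), so d_o = [16T/(π τ_allow (1−k⁴))]^(1/3) = [16·721.4/(π·7.44×10^7·0.6203)]^(1/3) = 0.04302 m.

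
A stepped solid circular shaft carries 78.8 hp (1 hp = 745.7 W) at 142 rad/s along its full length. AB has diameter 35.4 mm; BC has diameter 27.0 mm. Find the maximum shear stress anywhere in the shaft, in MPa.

ω = 142 rad/s, so T = P/ω = 78.8×745.7 / 142.0 = 413.8 N·m.
Under the same torque, τ_max = 16T/(πd³) is largest where d is smallest — segment BC (d = 27.0 mm).
τ_max = 16·413.8/(π·(0.0270)³) = 1.071×10^8 Pa.

107 MPa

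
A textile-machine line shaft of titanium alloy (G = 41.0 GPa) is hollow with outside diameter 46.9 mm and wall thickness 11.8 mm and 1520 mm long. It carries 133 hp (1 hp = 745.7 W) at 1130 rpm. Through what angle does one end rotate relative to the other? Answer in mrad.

69.7 mrad

ω = 2π·1130/60 = 118.3 rad/s, so T = P/ω = 133×745.7 / 118.3 = 838.1 N·m.
J = π(d_o⁴ − d_i⁴)/32 = π(0.0469⁴ − 0.0233⁴)/32 = 4.461×10^-7 m⁴.
θ = T·L/(G·J) = 838.1 × 1.52 / (41.0×10⁹ × 4.461×10^-7) = 0.06966 rad.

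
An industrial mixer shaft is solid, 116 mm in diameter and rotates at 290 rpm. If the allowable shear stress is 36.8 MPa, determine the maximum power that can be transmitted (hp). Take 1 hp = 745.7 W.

459 hp

J = πd⁴/32 = π(0.116)⁴/32 = 1.778×10^-5 m⁴.
T_max = τ_allow·J/r = 3.68×10^7 × 1.778×10^-5 / 0.0580 = 11280 N·m.
ω = 2π·290/60 = 30.37 rad/s, so P_max = T_max·ω = 3.425×10^5 W.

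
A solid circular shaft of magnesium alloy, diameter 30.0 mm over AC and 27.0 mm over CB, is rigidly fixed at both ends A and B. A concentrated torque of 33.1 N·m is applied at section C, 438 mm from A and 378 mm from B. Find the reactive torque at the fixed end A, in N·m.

Compatibility: T_A·a/J_AC = T_B·b/J_CB with T_A + T_B = T₀.
J_AC = 7.95×10^-8 m⁴, J_CB = 5.22×10^-8 m⁴, so T_A = T₀·(J_AC/a)/((J_AC/a)+(J_CB/b)) = 18.80 N·m, T_B = 14.30 N·m.

18.8 N·m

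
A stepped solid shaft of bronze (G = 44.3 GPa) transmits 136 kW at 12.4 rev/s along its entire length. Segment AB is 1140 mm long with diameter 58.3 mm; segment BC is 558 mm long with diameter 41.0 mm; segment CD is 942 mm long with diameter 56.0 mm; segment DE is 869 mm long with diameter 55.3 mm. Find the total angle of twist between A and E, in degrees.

11.1°

ω = 2π·12.4 = 77.91 rad/s, so T = P/ω = 136×10³ / 77.91 = 1746 N·m.
J_AB = π(0.0583)⁴/32 = 1.13×10^-6 m⁴; J_BC = π(0.0410)⁴/32 = 2.77×10^-7 m⁴; J_CD = π(0.0560)⁴/32 = 9.65×10^-7 m⁴; J_DE = π(0.0553)⁴/32 = 9.18×10^-7 m⁴.
θ = (T/G)·Σ L_i/J_i = (1746/44.3×10⁹)·(1.14/1.13×10^-6 + 0.558/2.77×10^-7 + 0.942/9.65×10^-7 + 0.869/9.18×10^-7) = 0.1946 rad.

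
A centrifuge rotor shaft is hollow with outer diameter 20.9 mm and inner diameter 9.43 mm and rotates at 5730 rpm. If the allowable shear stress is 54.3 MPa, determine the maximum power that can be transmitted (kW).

56.0 kW

J = π(d_o⁴ − d_i⁴)/32 = π(0.0209⁴ − 0.00943⁴)/32 = 1.796×10^-8 m⁴.
T_max = τ_allow·J/r = 5.43×10^7 × 1.796×10^-8 / 0.0104 = 93.30 N·m.
ω = 2π·5730/60 = 600.0 rad/s, so P_max = T_max·ω = 5.598×10^4 W.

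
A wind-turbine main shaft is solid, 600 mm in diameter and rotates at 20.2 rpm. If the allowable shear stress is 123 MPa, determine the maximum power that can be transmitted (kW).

J = πd⁴/32 = π(0.600)⁴/32 = 0.01272 m⁴.
T_max = τ_allow·J/r = 1.23×10^8 × 0.01272 / 0.300 = 5.217e6 N·m.
ω = 2π·20.2/60 = 2.115 rad/s, so P_max = T_max·ω = 1.103×10^7 W.

11000 kW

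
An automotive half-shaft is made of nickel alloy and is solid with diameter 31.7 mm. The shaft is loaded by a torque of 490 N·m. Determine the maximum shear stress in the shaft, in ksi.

J = πd⁴/32 = π(0.0317)⁴/32 = 9.914×10^-8 m⁴.
τ_max = T·r/J = 490.0 × 0.0158 / 9.914×10^-8 = 7.834×10^7 Pa.

11.4 ksi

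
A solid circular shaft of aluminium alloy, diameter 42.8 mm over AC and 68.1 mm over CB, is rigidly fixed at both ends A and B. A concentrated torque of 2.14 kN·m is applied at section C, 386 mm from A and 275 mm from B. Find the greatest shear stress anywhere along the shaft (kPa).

31100 kPa

Compatibility: T_A·a/J_AC = T_B·b/J_CB with T_A + T_B = T₀.
J_AC = 3.29×10^-7 m⁴, J_CB = 2.11×10^-6 m⁴, so T_A = T₀·(J_AC/a)/((J_AC/a)+(J_CB/b)) = 214.1 N·m, T_B = 1926 N·m.
τ in each portion: τ_AC = 1.39×10^7 Pa, τ_CB = 3.11×10^7 Pa; maximum is in CB.
τ_max = T_CB·r/J = 1926·0.0340/2.11×10^-6 = 3.106×10^7 Pa.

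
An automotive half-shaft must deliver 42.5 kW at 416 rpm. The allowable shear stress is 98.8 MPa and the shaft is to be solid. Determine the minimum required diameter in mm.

36.9 mm

ω = 2π·416/60 = 43.56 rad/s, so T = P/ω = 42.5×10³ / 43.56 = 975.6 N·m.
For a solid shaft τ_max = 16T/(πd³), so d = (16T/(π τ_allow))^(1/3) = (16·975.6/(π·9.88×10^7))^(1/3) = 0.03691 m.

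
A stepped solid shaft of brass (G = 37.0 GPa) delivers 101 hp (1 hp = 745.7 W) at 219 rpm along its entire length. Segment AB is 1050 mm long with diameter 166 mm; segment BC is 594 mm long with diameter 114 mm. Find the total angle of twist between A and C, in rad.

0.00443 rad

ω = 2π·219/60 = 22.93 rad/s, so T = P/ω = 101×745.7 / 22.93 = 3284 N·m.
J_AB = π(0.166)⁴/32 = 7.45×10^-5 m⁴; J_BC = π(0.114)⁴/32 = 1.66×10^-5 m⁴.
θ = (T/G)·Σ L_i/J_i = (3284/37.0×10⁹)·(1.05/7.45×10^-5 + 0.594/1.66×10^-5) = 4.430×10^-3 rad.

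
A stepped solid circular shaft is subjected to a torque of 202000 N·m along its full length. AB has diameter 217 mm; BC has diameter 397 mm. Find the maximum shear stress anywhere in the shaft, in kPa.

101000 kPa

Under the same torque, τ_max = 16T/(πd³) is largest where d is smallest — segment AB (d = 217 mm).
τ_max = 16·202000/(π·(0.217)³) = 1.007×10^8 Pa.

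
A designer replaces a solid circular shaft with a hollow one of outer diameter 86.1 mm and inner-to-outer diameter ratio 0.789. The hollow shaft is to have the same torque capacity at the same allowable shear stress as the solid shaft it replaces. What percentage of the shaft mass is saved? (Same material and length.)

47.7 %

Equal τ_max and T ⇒ the solid shaft needs d_s³ = d_o³(1−k⁴), so d_s = 86.1·(1−0.789⁴)^(1/3) = 73.12 mm.
Area ratio A_h/A_s = d_o²(1−k²)/d_s² = (1−k²)/(1−k⁴)^(2/3) = 0.5234.
Mass saving = 1 − 0.5234 = 47.7 %.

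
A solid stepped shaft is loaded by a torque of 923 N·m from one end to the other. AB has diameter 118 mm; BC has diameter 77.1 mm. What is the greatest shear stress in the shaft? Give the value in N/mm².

Under the same torque, τ_max = 16T/(πd³) is largest where d is smallest — segment BC (d = 77.1 mm).
τ_max = 16·923.0/(π·(0.0771)³) = 1.026×10^7 Pa.

10.3 N/mm²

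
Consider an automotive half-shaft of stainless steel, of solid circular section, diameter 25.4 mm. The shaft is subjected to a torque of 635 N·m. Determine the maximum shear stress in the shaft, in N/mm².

J = πd⁴/32 = π(0.0254)⁴/32 = 4.086×10^-8 m⁴.
τ_max = T·r/J = 635.0 × 0.0127 / 4.086×10^-8 = 1.974×10^8 Pa.

197 N/mm²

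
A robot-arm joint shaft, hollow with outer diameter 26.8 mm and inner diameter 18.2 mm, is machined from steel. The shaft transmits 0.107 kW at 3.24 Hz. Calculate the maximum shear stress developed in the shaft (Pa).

ω = 2π·3.24 = 20.36 rad/s, so T = P/ω = 0.107×10³ / 20.36 = 5.256 N·m.
J = π(d_o⁴ − d_i⁴)/32 = π(0.0268⁴ − 0.0182⁴)/32 = 3.987×10^-8 m⁴.
τ_max = T·r/J = 5.256 × 0.0134 / 3.987×10^-8 = 1.766×10^6 Pa.

1.77e6 Pa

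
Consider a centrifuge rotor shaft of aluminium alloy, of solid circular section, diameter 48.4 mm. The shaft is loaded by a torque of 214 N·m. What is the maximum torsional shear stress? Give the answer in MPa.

9.61 MPa

J = πd⁴/32 = π(0.0484)⁴/32 = 5.387×10^-7 m⁴.
τ_max = T·r/J = 214.0 × 0.0242 / 5.387×10^-7 = 9.613×10^6 Pa.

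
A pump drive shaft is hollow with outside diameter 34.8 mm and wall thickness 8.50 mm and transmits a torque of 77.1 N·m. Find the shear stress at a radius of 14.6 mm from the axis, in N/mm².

J = π(d_o⁴ − d_i⁴)/32 = π(0.0348⁴ − 0.0178⁴)/32 = 1.341×10^-7 m⁴.
Shear stress varies linearly with radius: τ = T·r/J = 77.10 × 0.0146 / 1.341×10^-7 = 8.392×10^6 Pa.

8.39 N/mm²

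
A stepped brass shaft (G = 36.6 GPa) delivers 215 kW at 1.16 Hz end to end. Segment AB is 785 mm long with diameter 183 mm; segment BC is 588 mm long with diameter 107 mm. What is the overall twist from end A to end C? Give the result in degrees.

2.44°

ω = 2π·1.16 = 7.288 rad/s, so T = P/ω = 215×10³ / 7.288 = 29500 N·m.
J_AB = π(0.183)⁴/32 = 1.10×10^-4 m⁴; J_BC = π(0.107)⁴/32 = 1.29×10^-5 m⁴.
θ = (T/G)·Σ L_i/J_i = (29500/36.6×10⁹)·(0.785/1.10×10^-4 + 0.588/1.29×10^-5) = 0.04257 rad.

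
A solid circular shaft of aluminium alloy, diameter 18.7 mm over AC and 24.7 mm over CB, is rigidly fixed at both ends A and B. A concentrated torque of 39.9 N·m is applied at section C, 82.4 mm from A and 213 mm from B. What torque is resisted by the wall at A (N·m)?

Compatibility: T_A·a/J_AC = T_B·b/J_CB with T_A + T_B = T₀.
J_AC = 1.20×10^-8 m⁴, J_CB = 3.65×10^-8 m⁴, so T_A = T₀·(J_AC/a)/((J_AC/a)+(J_CB/b)) = 18.32 N·m, T_B = 21.58 N·m.

18.3 N·m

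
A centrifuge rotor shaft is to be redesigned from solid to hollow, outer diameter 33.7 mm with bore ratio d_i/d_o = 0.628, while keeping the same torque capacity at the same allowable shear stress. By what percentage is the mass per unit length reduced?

32.2 %

Equal τ_max and T ⇒ the solid shaft needs d_s³ = d_o³(1−k⁴), so d_s = 33.7·(1−0.628⁴)^(1/3) = 31.85 mm.
Area ratio A_h/A_s = d_o²(1−k²)/d_s² = (1−k²)/(1−k⁴)^(2/3) = 0.6779.
Mass saving = 1 − 0.6779 = 32.2 %.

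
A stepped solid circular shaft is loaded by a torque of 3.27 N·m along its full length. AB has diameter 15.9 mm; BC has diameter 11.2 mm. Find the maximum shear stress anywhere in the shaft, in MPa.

Under the same torque, τ_max = 16T/(πd³) is largest where d is smallest — segment BC (d = 11.2 mm).
τ_max = 16·3.270/(π·(0.0112)³) = 1.185×10^7 Pa.

11.9 MPa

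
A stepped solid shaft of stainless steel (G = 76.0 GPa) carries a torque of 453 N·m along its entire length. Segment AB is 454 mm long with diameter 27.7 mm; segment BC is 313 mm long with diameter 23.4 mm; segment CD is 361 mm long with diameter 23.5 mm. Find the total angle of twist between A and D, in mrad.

182 mrad

J_AB = π(0.0277)⁴/32 = 5.78×10^-8 m⁴; J_BC = π(0.0234)⁴/32 = 2.94×10^-8 m⁴; J_CD = π(0.0235)⁴/32 = 2.99×10^-8 m⁴.
θ = (T/G)·Σ L_i/J_i = (453.0/76.0×10⁹)·(0.454/5.78×10^-8 + 0.313/2.94×10^-8 + 0.361/2.99×10^-8) = 0.1821 rad.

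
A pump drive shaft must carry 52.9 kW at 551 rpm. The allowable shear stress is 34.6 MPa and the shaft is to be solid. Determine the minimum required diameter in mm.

51.3 mm

ω = 2π·551/60 = 57.70 rad/s, so T = P/ω = 52.9×10³ / 57.70 = 916.8 N·m.
For a solid shaft τ_max = 16T/(πd³), so d = (16T/(π τ_allow))^(1/3) = (16·916.8/(π·3.46×10^7))^(1/3) = 0.05129 m.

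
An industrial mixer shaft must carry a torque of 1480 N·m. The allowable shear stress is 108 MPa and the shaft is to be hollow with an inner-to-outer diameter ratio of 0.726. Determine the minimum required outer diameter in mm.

For a hollow shaft with d_i/d_o = 0.726: τ_max = 16T/(π d_o³ (1−k⁴)), so d_o = [16T/(π τ_allow (1−k⁴))]^(1/3) = [16·1480/(π·1.08×10^8·0.7222)]^(1/3) = 0.04589 m.

45.9 mm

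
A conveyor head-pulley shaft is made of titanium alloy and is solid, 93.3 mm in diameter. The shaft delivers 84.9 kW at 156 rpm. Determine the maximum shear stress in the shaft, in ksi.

ω = 2π·156/60 = 16.34 rad/s, so T = P/ω = 84.9×10³ / 16.34 = 5197 N·m.
J = πd⁴/32 = π(0.0933)⁴/32 = 7.439×10^-6 m⁴.
τ_max = T·r/J = 5197 × 0.0466 / 7.439×10^-6 = 3.259×10^7 Pa.

4.73 ksi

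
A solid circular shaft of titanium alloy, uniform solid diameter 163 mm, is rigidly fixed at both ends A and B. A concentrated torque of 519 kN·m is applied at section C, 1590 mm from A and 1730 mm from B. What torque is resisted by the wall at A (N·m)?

With uniform GJ and both ends fixed, compatibility θ_AC = θ_CB gives T_A·a = T_B·b, together with T_A + T_B = T₀.
T_A = T₀·b/(a+b) = 519000·1730/3320 = 270400 N·m; T_B = 248600 N·m.

270000 N·m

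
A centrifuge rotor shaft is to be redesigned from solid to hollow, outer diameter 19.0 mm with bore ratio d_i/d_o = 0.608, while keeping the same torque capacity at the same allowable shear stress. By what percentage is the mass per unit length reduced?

Equal τ_max and T ⇒ the solid shaft needs d_s³ = d_o³(1−k⁴), so d_s = 19.0·(1−0.608⁴)^(1/3) = 18.09 mm.
Area ratio A_h/A_s = d_o²(1−k²)/d_s² = (1−k²)/(1−k⁴)^(2/3) = 0.6952.
Mass saving = 1 − 0.6952 = 30.5 %.

30.5 %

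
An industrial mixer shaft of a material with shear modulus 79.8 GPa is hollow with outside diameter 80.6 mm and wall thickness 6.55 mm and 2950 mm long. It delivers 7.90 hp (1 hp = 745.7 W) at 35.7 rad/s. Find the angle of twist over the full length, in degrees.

ω = 35.7 rad/s, so T = P/ω = 7.90×745.7 / 35.70 = 165.0 N·m.
J = π(d_o⁴ − d_i⁴)/32 = π(0.0806⁴ − 0.0675⁴)/32 = 2.105×10^-6 m⁴.
θ = T·L/(G·J) = 165.0 × 2.95 / (79.8×10⁹ × 2.105×10^-6) = 2.898×10^-3 rad.

0.166°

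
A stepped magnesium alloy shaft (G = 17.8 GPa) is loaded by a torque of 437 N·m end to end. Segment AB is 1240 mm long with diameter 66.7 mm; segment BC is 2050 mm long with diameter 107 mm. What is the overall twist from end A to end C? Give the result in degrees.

1.12°

J_AB = π(0.0667)⁴/32 = 1.94×10^-6 m⁴; J_BC = π(0.107)⁴/32 = 1.29×10^-5 m⁴.
θ = (T/G)·Σ L_i/J_i = (437.0/17.8×10⁹)·(1.24/1.94×10^-6 + 2.05/1.29×10^-5) = 0.01958 rad.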